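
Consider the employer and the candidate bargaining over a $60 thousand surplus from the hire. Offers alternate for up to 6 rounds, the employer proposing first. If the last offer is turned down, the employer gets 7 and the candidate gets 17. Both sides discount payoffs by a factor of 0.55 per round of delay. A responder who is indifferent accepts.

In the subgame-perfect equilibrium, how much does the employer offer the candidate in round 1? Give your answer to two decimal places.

Round 6 (the candidate proposes): the employer gets 7 if talks fail, so the candidate offers 7 and keeps 53.
Round 5 (the employer proposes): the candidate can get 53 next round, worth 0.55 × 53 = 29.15 now. The employer offers 29.15 and keeps 60 − 29.15 = 30.85.
Round 4 (the candidate proposes): the employer can get 30.85 next round, worth 0.55 × 30.85 = 16.9675 now, so the candidate offers 16.9675, keeping 43.0325.
Round 3 (the employer proposes): the candidate can get 43.0325 next round, worth 0.55 × 43.0325 = 23.667875 now; the employer offers that and keeps 36.332125.
Round 2 (the candidate proposes): the employer can get 36.332125 next round, worth 0.55 × 36.332125 = 19.98266875 now. The candidate offers 19.98266875 and keeps 60 − 19.98266875 = 40.01733125.
Round 1 (the employer proposes): the candidate can get 40.01733125 next round, worth 0.55 × 40.01733125 = 22.0095321875 now, so the employer offers 22.0095321875, keeping 37.9904678125.

22.01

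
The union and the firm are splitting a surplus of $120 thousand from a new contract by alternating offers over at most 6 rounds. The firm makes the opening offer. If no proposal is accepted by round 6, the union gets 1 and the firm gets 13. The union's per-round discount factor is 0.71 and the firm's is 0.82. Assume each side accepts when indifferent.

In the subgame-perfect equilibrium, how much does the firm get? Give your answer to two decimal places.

Solve by backward induction from round 6.
Round 6 (the union proposes): the firm gets 13 if talks fail, so the union offers 13 and keeps 107.
Round 5 (the firm proposes): the union can get 107 next round, worth 0.71 × 107 = 75.97 now. The firm offers 75.97 and keeps 120 − 75.97 = 44.03.
Round 4 (the union proposes): the firm can get 44.03 next round, worth 0.82 × 44.03 = 36.1046 now. The union offers 36.1046 and keeps 120 − 36.1046 = 83.8954.
Round 3 (the firm proposes): the union can get 83.8954 next round, worth 0.71 × 83.8954 = 59.565734 now. The firm offers 59.565734 and keeps 120 − 59.565734 = 60.434266.
Round 2 (the union proposes): the firm can get 60.434266 next round, worth 0.82 × 60.434266 = 49.55609812 now, so the union offers 49.55609812, keeping 70.44390188.
Round 1 (the firm proposes): the union can get 70.44390188 next round, worth 0.71 × 70.44390188 = 50.0151703348 now, so the firm offers 50.0151703348, keeping 69.9848296652.

69.98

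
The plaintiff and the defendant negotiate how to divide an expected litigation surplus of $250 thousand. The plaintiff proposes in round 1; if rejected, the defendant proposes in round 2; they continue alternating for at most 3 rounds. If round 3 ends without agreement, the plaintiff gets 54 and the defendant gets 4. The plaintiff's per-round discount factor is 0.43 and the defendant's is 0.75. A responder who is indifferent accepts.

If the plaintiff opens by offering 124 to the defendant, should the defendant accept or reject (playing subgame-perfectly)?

Accept

Round 3 (the plaintiff proposes): the defendant gets 4 if talks fail, so the plaintiff offers 4 and keeps 246.
Round 2 (the defendant proposes): the plaintiff can get 246 next round, worth 0.43 × 246 = 105.78 now. The defendant offers 105.78 and keeps 250 − 105.78 = 144.22.
So by rejecting in round 1, the defendant gets 144.22 next round, worth 0.75 × 144.22 = 108.165 now.
Offer 124 ≥ 108.165, so the defendant accepts.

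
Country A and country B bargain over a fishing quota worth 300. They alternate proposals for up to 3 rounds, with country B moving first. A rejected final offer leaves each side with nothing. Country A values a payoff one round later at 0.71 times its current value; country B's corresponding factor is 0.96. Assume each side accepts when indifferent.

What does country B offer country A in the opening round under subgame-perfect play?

By backward induction:
Round 3 (country B proposes): rejection yields 0 for country A; country B offers 0 and keeps 300.
Round 2 (country A proposes): country B can get 300 next round, worth 0.96 × 300 = 288 now; country A offers that and keeps 12.
Round 1 (country B proposes): country A can get 12 next round, worth 0.71 × 12 = 8.52 now, so country B offers 8.52, keeping 291.48.

8.52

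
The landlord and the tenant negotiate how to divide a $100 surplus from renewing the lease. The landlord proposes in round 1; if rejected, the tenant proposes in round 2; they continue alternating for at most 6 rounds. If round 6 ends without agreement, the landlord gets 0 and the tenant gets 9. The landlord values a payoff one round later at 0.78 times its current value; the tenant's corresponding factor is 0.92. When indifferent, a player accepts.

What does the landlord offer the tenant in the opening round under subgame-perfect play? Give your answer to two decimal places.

Work backward from the last round.
Round 6 (the tenant proposes): rejection yields 0 for the landlord; the tenant offers 0 and keeps 100.
Round 5 (the landlord proposes): the tenant can get 100 next round, worth 0.92 × 100 = 92 now. The landlord offers 92 and keeps 100 − 92 = 8.
Round 4 (the tenant proposes): the landlord can get 8 next round, worth 0.78 × 8 = 6.24 now, so the tenant offers 6.24, keeping 93.76.
Round 3 (the landlord proposes): the tenant can get 93.76 next round, worth 0.92 × 93.76 = 86.2592 now, so the landlord offers 86.2592, keeping 13.7408.
Round 2 (the tenant proposes): the landlord can get 13.7408 next round, worth 0.78 × 13.7408 = 10.717824 now, so the tenant offers 10.717824, keeping 89.282176.
Round 1 (the landlord proposes): the tenant can get 89.282176 next round, worth 0.92 × 89.282176 = 82.13960192 now, so the landlord offers 82.13960192, keeping 17.86039808.

82.14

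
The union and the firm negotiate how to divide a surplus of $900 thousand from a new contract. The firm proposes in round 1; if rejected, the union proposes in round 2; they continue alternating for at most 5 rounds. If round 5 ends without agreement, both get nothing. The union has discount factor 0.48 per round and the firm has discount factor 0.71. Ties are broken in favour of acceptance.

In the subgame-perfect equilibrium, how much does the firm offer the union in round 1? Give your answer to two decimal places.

167.98

Work backward from the last round.
Round 5 (the firm proposes): rejection yields 0 for the union; the firm offers 0 and keeps 900.
Round 4 (the union proposes): the firm can get 900 next round, worth 0.71 × 900 = 639 now. The union offers 639 and keeps 900 − 639 = 261.
Round 3 (the firm proposes): the union can get 261 next round, worth 0.48 × 261 = 125.28 now, so the firm offers 125.28, keeping 774.72.
Round 2 (the union proposes): the firm can get 774.72 next round, worth 0.71 × 774.72 = 550.0512 now, so the union offers 550.0512, keeping 349.9488.
Round 1 (the firm proposes): the union can get 349.9488 next round, worth 0.48 × 349.9488 = 167.975424 now. The firm offers 167.975424 and keeps 900 − 167.975424 = 732.024576.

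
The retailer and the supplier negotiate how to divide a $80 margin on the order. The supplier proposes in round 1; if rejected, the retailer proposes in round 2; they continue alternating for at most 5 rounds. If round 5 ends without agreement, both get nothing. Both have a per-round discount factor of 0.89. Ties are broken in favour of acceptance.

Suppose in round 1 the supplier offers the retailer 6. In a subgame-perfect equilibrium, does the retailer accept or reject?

Reject

Round 5 (the supplier proposes): the retailer will accept anything ≥ 0, so the supplier offers 0 and keeps 80.
Round 4 (the retailer proposes): the supplier can get 80 next round, worth 0.89 × 80 = 71.2 now; the retailer offers that and keeps 8.8.
Round 3 (the supplier proposes): the retailer can get 8.8 next round, worth 0.89 × 8.8 = 7.832 now, so the supplier offers 7.832, keeping 72.168.
Round 2 (the retailer proposes): the supplier can get 72.168 next round, worth 0.89 × 72.168 = 64.22952 now. The retailer offers 64.22952 and keeps 80 − 64.22952 = 15.77048.
So by rejecting in round 1, the retailer gets 15.77048 next round, worth 0.89 × 15.77048 = 14.0357272 now.
Offer 6 < 14.0357272, so the retailer rejects.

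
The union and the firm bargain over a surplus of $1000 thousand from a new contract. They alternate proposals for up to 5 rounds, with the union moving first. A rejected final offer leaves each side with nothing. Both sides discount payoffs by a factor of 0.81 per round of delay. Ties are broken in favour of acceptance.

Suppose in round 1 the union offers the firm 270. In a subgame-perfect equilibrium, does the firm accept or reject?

Accept

Round 5 (the union proposes): the firm will accept anything ≥ 0, so the union offers 0 and keeps 1000.
Round 4 (the firm proposes): the union can get 1000 next round, worth 0.81 × 1000 = 810 now, so the firm offers 810, keeping 190.
Round 3 (the union proposes): the firm can get 190 next round, worth 0.81 × 190 = 153.9 now, so the union offers 153.9, keeping 846.1.
Round 2 (the firm proposes): the union can get 846.1 next round, worth 0.81 × 846.1 = 685.341 now, so the firm offers 685.341, keeping 314.659.
So by rejecting in round 1, the firm gets 314.659 next round, worth 0.81 × 314.659 = 254.87379 now.
Offer 270 ≥ 254.87379, so the firm accepts.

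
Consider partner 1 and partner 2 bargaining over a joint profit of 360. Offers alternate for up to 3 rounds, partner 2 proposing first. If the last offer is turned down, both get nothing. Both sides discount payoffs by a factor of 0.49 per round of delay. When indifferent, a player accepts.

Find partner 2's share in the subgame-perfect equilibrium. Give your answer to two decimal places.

270.04

Round 3 (partner 2 proposes): partner 1 will accept anything ≥ 0, so partner 2 offers 0 and keeps 360.
Round 2 (partner 1 proposes): partner 2 can get 360 next round, worth 0.49 × 360 = 176.4 now, so partner 1 offers 176.4, keeping 183.6.
Round 1 (partner 2 proposes): partner 1 can get 183.6 next round, worth 0.49 × 183.6 = 89.964 now, so partner 2 offers 89.964, keeping 270.036.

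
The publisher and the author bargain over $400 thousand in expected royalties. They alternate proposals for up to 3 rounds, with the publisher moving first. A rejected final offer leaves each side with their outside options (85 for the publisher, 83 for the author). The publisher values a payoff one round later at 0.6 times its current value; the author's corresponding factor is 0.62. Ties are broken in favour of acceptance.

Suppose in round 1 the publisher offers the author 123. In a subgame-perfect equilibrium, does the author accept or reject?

Reject

Round 3 (the publisher proposes): the author gets 83 if talks fail, so the publisher offers 83 and keeps 317.
Round 2 (the author proposes): the publisher can get 317 next round, worth 0.6 × 317 = 190.2 now, so the author offers 190.2, keeping 209.8.
So by rejecting in round 1, the author gets 209.8 next round, worth 0.62 × 209.8 = 130.076 now.
Offer 123 < 130.076, so the author rejects.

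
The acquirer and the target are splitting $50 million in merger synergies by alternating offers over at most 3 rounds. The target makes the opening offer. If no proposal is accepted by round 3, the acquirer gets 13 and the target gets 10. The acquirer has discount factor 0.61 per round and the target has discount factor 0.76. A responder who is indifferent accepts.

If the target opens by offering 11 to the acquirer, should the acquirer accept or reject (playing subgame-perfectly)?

Reject

Round 3 (the target proposes): the acquirer gets 13 if talks fail, so the target offers 13 and keeps 37.
Round 2 (the acquirer proposes): the target can get 37 next round, worth 0.76 × 37 = 28.12 now. The acquirer offers 28.12 and keeps 50 − 28.12 = 21.88.
So by rejecting in round 1, the acquirer gets 21.88 next round, worth 0.61 × 21.88 = 13.3468 now.
Offer 11 < 13.3468, so the acquirer rejects.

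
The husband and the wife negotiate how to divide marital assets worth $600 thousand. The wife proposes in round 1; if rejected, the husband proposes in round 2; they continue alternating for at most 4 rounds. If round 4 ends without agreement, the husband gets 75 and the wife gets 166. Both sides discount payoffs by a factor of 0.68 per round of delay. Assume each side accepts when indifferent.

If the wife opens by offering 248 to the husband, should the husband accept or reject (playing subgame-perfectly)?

Reject

Round 4 (the husband proposes): the wife gets 166 if talks fail, so the husband offers 166 and keeps 434.
Round 3 (the wife proposes): the husband can get 434 next round, worth 0.68 × 434 = 295.12 now, so the wife offers 295.12, keeping 304.88.
Round 2 (the husband proposes): the wife can get 304.88 next round, worth 0.68 × 304.88 = 207.3184 now, so the husband offers 207.3184, keeping 392.6816.
So by rejecting in round 1, the husband gets 392.6816 next round, worth 0.68 × 392.6816 = 267.023488 now.
Offer 248 < 267.023488, so the husband rejects.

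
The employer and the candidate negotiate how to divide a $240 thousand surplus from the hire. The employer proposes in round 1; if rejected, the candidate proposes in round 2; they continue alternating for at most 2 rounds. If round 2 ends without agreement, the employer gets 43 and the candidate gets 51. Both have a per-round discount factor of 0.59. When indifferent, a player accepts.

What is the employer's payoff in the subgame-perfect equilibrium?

123.77

Work backward from the last round.
Round 2 (the candidate proposes): the employer gets 43 if talks fail, so the candidate offers 43 and keeps 197.
Round 1 (the employer proposes): the candidate can get 197 next round, worth 0.59 × 197 = 116.23 now, so the employer offers 116.23, keeping 123.77.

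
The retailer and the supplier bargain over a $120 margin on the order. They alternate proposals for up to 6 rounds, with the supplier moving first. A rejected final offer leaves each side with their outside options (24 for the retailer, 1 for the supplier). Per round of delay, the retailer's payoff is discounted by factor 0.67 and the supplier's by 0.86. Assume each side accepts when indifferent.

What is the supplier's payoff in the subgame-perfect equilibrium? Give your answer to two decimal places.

Round 6 (the retailer proposes): the supplier gets 1 if talks fail, so the retailer offers 1 and keeps 119.
Round 5 (the supplier proposes): the retailer can get 119 next round, worth 0.67 × 119 = 79.73 now, so the supplier offers 79.73, keeping 40.27.
Round 4 (the retailer proposes): the supplier can get 40.27 next round, worth 0.86 × 40.27 = 34.6322 now. The retailer offers 34.6322 and keeps 120 − 34.6322 = 85.3678.
Round 3 (the supplier proposes): the retailer can get 85.3678 next round, worth 0.67 × 85.3678 = 57.196426 now; the supplier offers that and keeps 62.803574.
Round 2 (the retailer proposes): the supplier can get 62.803574 next round, worth 0.86 × 62.803574 = 54.01107364 now. The retailer offers 54.01107364 and keeps 120 − 54.01107364 = 65.98892636.
Round 1 (the supplier proposes): the retailer can get 65.98892636 next round, worth 0.67 × 65.98892636 = 44.2125806612 now; the supplier offers that and keeps 75.7874193388.

75.79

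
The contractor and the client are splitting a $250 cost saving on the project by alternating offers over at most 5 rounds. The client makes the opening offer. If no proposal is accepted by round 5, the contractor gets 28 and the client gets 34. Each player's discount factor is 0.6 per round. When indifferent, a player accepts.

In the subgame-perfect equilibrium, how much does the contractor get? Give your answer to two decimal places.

Round 5 (the client proposes): the contractor gets 28 if talks fail, so the client offers 28 and keeps 222.
Round 4 (the contractor proposes): the client can get 222 next round, worth 0.6 × 222 = 133.2 now, so the contractor offers 133.2, keeping 116.8.
Round 3 (the client proposes): the contractor can get 116.8 next round, worth 0.6 × 116.8 = 70.08 now. The client offers 70.08 and keeps 250 − 70.08 = 179.92.
Round 2 (the contractor proposes): the client can get 179.92 next round, worth 0.6 × 179.92 = 107.952 now. The contractor offers 107.952 and keeps 250 − 107.952 = 142.048.
Round 1 (the client proposes): the contractor can get 142.048 next round, worth 0.6 × 142.048 = 85.2288 now; the client offers that and keeps 164.7712.

85.23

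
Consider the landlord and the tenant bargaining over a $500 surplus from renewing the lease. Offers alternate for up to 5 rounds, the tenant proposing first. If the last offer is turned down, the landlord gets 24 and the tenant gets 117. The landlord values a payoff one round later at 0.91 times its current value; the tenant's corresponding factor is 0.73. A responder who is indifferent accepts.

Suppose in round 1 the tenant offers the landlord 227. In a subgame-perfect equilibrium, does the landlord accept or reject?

Round 5 (the tenant proposes): the landlord gets 24 if talks fail, so the tenant offers 24 and keeps 476.
Round 4 (the landlord proposes): the tenant can get 476 next round, worth 0.73 × 476 = 347.48 now; the landlord offers that and keeps 152.52.
Round 3 (the tenant proposes): the landlord can get 152.52 next round, worth 0.91 × 152.52 = 138.7932 now; the tenant offers that and keeps 361.2068.
Round 2 (the landlord proposes): the tenant can get 361.2068 next round, worth 0.73 × 361.2068 = 263.680964 now. The landlord offers 263.680964 and keeps 500 − 263.680964 = 236.319036.
So by rejecting in round 1, the landlord gets 236.319036 next round, worth 0.91 × 236.319036 = 215.05032276 now.
Offer 227 ≥ 215.05032276, so the landlord accepts.

Accept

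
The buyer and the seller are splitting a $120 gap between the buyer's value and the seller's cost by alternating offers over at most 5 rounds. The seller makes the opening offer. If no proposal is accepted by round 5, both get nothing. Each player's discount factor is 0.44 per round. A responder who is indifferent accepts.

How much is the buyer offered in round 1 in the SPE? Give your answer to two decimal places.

Round 5 (the seller proposes): the buyer will accept anything ≥ 0, so the seller offers 0 and keeps 120.
Round 4 (the buyer proposes): the seller can get 120 next round, worth 0.44 × 120 = 52.8 now, so the buyer offers 52.8, keeping 67.2.
Round 3 (the seller proposes): the buyer can get 67.2 next round, worth 0.44 × 67.2 = 29.568 now; the seller offers that and keeps 90.432.
Round 2 (the buyer proposes): the seller can get 90.432 next round, worth 0.44 × 90.432 = 39.79008 now; the buyer offers that and keeps 80.20992.
Round 1 (the seller proposes): the buyer can get 80.20992 next round, worth 0.44 × 80.20992 = 35.2923648 now, so the seller offers 35.2923648, keeping 84.7076352.

35.29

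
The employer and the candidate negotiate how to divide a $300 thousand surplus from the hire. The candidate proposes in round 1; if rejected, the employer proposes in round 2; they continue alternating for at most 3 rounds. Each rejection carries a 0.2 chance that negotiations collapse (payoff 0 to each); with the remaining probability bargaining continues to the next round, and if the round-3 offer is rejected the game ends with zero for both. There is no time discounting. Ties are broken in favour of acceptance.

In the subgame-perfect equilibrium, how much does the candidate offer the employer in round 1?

Round 3 (the candidate proposes): the employer will accept anything ≥ 0, so the candidate offers 0 and keeps 300.
Round 2 (the employer proposes): rejecting gives the candidate an expected 0.8 × 300 = 240. The employer offers 240 and keeps 300 − 240 = 60.
Round 1 (the candidate proposes): rejecting gives the employer an expected 0.8 × 60 = 48; the candidate offers that and keeps 252.

48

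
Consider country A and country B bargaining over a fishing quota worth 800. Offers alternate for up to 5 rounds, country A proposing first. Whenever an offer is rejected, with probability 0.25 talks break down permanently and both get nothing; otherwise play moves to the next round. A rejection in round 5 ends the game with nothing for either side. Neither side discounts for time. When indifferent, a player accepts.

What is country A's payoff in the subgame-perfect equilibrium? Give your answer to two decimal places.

565.63

Round 5 (country A proposes): rejection yields 0 for country B; country A offers 0 and keeps 800.
Round 4 (country B proposes): rejecting gives country A an expected 0.75 × 800 = 600, so country B offers 600, keeping 200.
Round 3 (country A proposes): rejecting gives country B an expected 0.75 × 200 = 150, so country A offers 150, keeping 650.
Round 2 (country B proposes): rejecting gives country A an expected 0.75 × 650 = 487.5; country B offers that and keeps 312.5.
Round 1 (country A proposes): rejecting gives country B an expected 0.75 × 312.5 = 234.375. Country A offers 234.375 and keeps 800 − 234.375 = 565.625.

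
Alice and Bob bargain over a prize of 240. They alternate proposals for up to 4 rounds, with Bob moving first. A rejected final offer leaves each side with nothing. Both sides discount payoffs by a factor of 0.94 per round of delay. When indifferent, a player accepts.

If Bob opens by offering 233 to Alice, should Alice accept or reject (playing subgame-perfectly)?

Round 4 (Alice proposes): Bob will accept anything ≥ 0, so Alice offers 0 and keeps 240.
Round 3 (Bob proposes): Alice can get 240 next round, worth 0.94 × 240 = 225.6 now; Bob offers that and keeps 14.4.
Round 2 (Alice proposes): Bob can get 14.4 next round, worth 0.94 × 14.4 = 13.536 now; Alice offers that and keeps 226.464.
So by rejecting in round 1, Alice gets 226.464 next round, worth 0.94 × 226.464 = 212.87616 now.
Offer 233 ≥ 212.87616, so Alice accepts.

Accept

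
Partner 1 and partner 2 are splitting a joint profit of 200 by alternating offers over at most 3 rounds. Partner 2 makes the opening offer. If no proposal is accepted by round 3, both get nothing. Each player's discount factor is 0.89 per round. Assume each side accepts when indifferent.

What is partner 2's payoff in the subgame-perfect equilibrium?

Round 3 (partner 2 proposes): partner 1 will accept anything ≥ 0, so partner 2 offers 0 and keeps 200.
Round 2 (partner 1 proposes): partner 2 can get 200 next round, worth 0.89 × 200 = 178 now, so partner 1 offers 178, keeping 22.
Round 1 (partner 2 proposes): partner 1 can get 22 next round, worth 0.89 × 22 = 19.58 now; partner 2 offers that and keeps 180.42.

180.42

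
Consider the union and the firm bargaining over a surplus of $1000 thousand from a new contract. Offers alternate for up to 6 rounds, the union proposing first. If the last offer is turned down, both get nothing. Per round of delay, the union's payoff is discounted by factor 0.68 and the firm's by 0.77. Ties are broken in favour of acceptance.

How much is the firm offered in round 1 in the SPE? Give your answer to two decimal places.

Round 6 (the firm proposes): rejection yields 0 for the union; the firm offers 0 and keeps 1000.
Round 5 (the union proposes): the firm can get 1000 next round, worth 0.77 × 1000 = 770 now, so the union offers 770, keeping 230.
Round 4 (the firm proposes): the union can get 230 next round, worth 0.68 × 230 = 156.4 now, so the firm offers 156.4, keeping 843.6.
Round 3 (the union proposes): the firm can get 843.6 next round, worth 0.77 × 843.6 = 649.572 now; the union offers that and keeps 350.428.
Round 2 (the firm proposes): the union can get 350.428 next round, worth 0.68 × 350.428 = 238.29104 now, so the firm offers 238.29104, keeping 761.70896.
Round 1 (the union proposes): the firm can get 761.70896 next round, worth 0.77 × 761.70896 = 586.5158992 now. The union offers 586.5158992 and keeps 1000 − 586.5158992 = 413.4841008.

586.52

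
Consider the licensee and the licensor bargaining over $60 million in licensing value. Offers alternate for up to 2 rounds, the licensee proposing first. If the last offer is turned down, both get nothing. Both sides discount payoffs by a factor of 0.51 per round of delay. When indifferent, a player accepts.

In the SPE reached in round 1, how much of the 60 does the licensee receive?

Work backward from the last round.
Round 2 (the licensor proposes): the licensee will accept anything ≥ 0, so the licensor offers 0 and keeps 60.
Round 1 (the licensee proposes): the licensor can get 60 next round, worth 0.51 × 60 = 30.6 now. The licensee offers 30.6 and keeps 60 − 30.6 = 29.4.

29.4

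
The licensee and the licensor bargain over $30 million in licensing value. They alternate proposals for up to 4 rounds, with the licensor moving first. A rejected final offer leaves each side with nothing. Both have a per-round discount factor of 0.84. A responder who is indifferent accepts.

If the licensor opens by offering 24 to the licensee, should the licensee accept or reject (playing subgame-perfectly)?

Accept

Round 4 (the licensee proposes): rejection yields 0 for the licensor; the licensee offers 0 and keeps 30.
Round 3 (the licensor proposes): the licensee can get 30 next round, worth 0.84 × 30 = 25.2 now; the licensor offers that and keeps 4.8.
Round 2 (the licensee proposes): the licensor can get 4.8 next round, worth 0.84 × 4.8 = 4.032 now. The licensee offers 4.032 and keeps 30 − 4.032 = 25.968.
So by rejecting in round 1, the licensee gets 25.968 next round, worth 0.84 × 25.968 = 21.81312 now.
Offer 24 ≥ 21.81312, so the licensee accepts.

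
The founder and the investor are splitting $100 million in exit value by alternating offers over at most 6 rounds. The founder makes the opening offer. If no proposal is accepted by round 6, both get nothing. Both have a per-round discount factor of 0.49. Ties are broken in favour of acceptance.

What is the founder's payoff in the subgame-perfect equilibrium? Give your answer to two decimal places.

Work backward from the last round.
Round 6 (the investor proposes): rejection yields 0 for the founder; the investor offers 0 and keeps 100.
Round 5 (the founder proposes): the investor can get 100 next round, worth 0.49 × 100 = 49 now, so the founder offers 49, keeping 51.
Round 4 (the investor proposes): the founder can get 51 next round, worth 0.49 × 51 = 24.99 now, so the investor offers 24.99, keeping 75.01.
Round 3 (the founder proposes): the investor can get 75.01 next round, worth 0.49 × 75.01 = 36.7549 now. The founder offers 36.7549 and keeps 100 − 36.7549 = 63.2451.
Round 2 (the investor proposes): the founder can get 63.2451 next round, worth 0.49 × 63.2451 = 30.990099 now, so the investor offers 30.990099, keeping 69.009901.
Round 1 (the founder proposes): the investor can get 69.009901 next round, worth 0.49 × 69.009901 = 33.81485149 now, so the founder offers 33.81485149, keeping 66.18514851.

66.19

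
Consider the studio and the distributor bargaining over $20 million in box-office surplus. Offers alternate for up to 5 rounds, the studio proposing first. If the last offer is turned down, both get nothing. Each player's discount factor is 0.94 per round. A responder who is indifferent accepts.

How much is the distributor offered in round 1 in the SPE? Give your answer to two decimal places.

Round 5 (the studio proposes): the distributor will accept anything ≥ 0, so the studio offers 0 and keeps 20.
Round 4 (the distributor proposes): the studio can get 20 next round, worth 0.94 × 20 = 18.8 now, so the distributor offers 18.8, keeping 1.2.
Round 3 (the studio proposes): the distributor can get 1.2 next round, worth 0.94 × 1.2 = 1.128 now. The studio offers 1.128 and keeps 20 − 1.128 = 18.872.
Round 2 (the distributor proposes): the studio can get 18.872 next round, worth 0.94 × 18.872 = 17.73968 now, so the distributor offers 17.73968, keeping 2.26032.
Round 1 (the studio proposes): the distributor can get 2.26032 next round, worth 0.94 × 2.26032 = 2.1247008 now. The studio offers 2.1247008 and keeps 20 − 2.1247008 = 17.8752992.

2.12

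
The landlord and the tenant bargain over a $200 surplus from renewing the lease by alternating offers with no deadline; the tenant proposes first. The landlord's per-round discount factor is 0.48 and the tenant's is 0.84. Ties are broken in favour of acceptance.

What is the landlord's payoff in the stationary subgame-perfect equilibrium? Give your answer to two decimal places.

25.74

When the tenant proposes, the landlord accepts any offer worth at least 0.48 times what the landlord would get by proposing next round; and vice versa.
This gives x = 200 − 0.48y and y = 200 − 0.84x, where x and y are each side's share when it proposes.
Hence (1 − 0.48·0.84)x = 200(1 − 0.48), i.e. 0.5968·x = 104.
x ≈ 174.2627; the landlord's share is 200 − x ≈ 25.7373.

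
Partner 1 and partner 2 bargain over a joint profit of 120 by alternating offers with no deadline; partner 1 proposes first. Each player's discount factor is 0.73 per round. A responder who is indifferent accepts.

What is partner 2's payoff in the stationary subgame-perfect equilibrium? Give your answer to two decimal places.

50.64

When partner 1 proposes, partner 2 accepts any offer worth at least 0.73 times what partner 2 would get by proposing next round; and vice versa.
This gives x = 120 − 0.73y and y = 120 − 0.73x, where x and y are each side's share when it proposes.
Hence (1 − 0.73·0.73)x = 120(1 − 0.73), i.e. 0.4671·x = 32.4.
x ≈ 69.3642; partner 2's share is 120 − x ≈ 50.6358.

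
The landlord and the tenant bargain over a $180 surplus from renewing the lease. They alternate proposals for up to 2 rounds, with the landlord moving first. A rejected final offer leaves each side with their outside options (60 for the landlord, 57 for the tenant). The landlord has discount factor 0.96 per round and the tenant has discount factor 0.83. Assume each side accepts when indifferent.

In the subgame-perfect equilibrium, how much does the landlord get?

80.4

Round 2 (the tenant proposes): the landlord gets 60 if talks fail, so the tenant offers 60 and keeps 120.
Round 1 (the landlord proposes): the tenant can get 120 next round, worth 0.83 × 120 = 99.6 now; the landlord offers that and keeps 80.4.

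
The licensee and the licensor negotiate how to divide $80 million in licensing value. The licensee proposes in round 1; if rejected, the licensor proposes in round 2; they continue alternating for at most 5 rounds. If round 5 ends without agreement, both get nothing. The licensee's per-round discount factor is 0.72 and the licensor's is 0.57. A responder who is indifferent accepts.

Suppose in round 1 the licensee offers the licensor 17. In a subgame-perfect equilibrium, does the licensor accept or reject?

Reject

Work out the licensor's continuation value if the offer is rejected.
Round 5 (the licensee proposes): rejection yields 0 for the licensor; the licensee offers 0 and keeps 80.
Round 4 (the licensor proposes): the licensee can get 80 next round, worth 0.72 × 80 = 57.6 now. The licensor offers 57.6 and keeps 80 − 57.6 = 22.4.
Round 3 (the licensee proposes): the licensor can get 22.4 next round, worth 0.57 × 22.4 = 12.768 now, so the licensee offers 12.768, keeping 67.232.
Round 2 (the licensor proposes): the licensee can get 67.232 next round, worth 0.72 × 67.232 = 48.40704 now. The licensor offers 48.40704 and keeps 80 − 48.40704 = 31.59296.
So by rejecting in round 1, the licensor gets 31.59296 next round, worth 0.57 × 31.59296 = 18.0079872 now.
Offer 17 < 18.0079872, so the licensor rejects.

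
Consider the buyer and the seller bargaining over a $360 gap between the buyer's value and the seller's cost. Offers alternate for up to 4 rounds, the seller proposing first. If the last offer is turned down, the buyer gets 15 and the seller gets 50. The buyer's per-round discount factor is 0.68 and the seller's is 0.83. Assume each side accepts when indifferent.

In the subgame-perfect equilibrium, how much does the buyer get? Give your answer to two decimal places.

Work backward from the last round.
Round 4 (the buyer proposes): the seller gets 50 if talks fail, so the buyer offers 50 and keeps 310.
Round 3 (the seller proposes): the buyer can get 310 next round, worth 0.68 × 310 = 210.8 now; the seller offers that and keeps 149.2.
Round 2 (the buyer proposes): the seller can get 149.2 next round, worth 0.83 × 149.2 = 123.836 now, so the buyer offers 123.836, keeping 236.164.
Round 1 (the seller proposes): the buyer can get 236.164 next round, worth 0.68 × 236.164 = 160.59152 now. The seller offers 160.59152 and keeps 360 − 160.59152 = 199.40848.

160.59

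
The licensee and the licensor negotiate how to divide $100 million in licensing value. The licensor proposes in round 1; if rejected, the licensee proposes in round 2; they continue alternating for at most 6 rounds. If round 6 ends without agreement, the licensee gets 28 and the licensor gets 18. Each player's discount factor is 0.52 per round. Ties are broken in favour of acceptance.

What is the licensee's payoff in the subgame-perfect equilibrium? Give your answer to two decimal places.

34.83

Round 6 (the licensee proposes): the licensor gets 18 if talks fail, so the licensee offers 18 and keeps 82.
Round 5 (the licensor proposes): the licensee can get 82 next round, worth 0.52 × 82 = 42.64 now, so the licensor offers 42.64, keeping 57.36.
Round 4 (the licensee proposes): the licensor can get 57.36 next round, worth 0.52 × 57.36 = 29.8272 now, so the licensee offers 29.8272, keeping 70.1728.
Round 3 (the licensor proposes): the licensee can get 70.1728 next round, worth 0.52 × 70.1728 = 36.489856 now. The licensor offers 36.489856 and keeps 100 − 36.489856 = 63.510144.
Round 2 (the licensee proposes): the licensor can get 63.510144 next round, worth 0.52 × 63.510144 = 33.02527488 now; the licensee offers that and keeps 66.97472512.
Round 1 (the licensor proposes): the licensee can get 66.97472512 next round, worth 0.52 × 66.97472512 = 34.8268570624 now. The licensor offers 34.8268570624 and keeps 100 − 34.8268570624 = 65.1731429376.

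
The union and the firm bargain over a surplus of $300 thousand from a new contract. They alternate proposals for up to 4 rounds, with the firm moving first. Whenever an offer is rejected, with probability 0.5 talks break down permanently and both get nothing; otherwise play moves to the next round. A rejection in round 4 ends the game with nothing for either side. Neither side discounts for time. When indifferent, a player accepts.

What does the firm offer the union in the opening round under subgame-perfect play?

Round 4 (the union proposes): the firm will accept anything ≥ 0, so the union offers 0 and keeps 300.
Round 3 (the firm proposes): rejecting gives the union an expected 0.5 × 300 = 150, so the firm offers 150, keeping 150.
Round 2 (the union proposes): rejecting gives the firm an expected 0.5 × 150 = 75. The union offers 75 and keeps 300 − 75 = 225.
Round 1 (the firm proposes): rejecting gives the union an expected 0.5 × 225 = 112.5; the firm offers that and keeps 187.5.

112.5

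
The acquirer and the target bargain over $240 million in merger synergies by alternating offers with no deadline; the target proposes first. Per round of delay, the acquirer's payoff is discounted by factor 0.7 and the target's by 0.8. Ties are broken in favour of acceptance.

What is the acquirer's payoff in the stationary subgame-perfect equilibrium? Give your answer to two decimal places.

76.36

Let x be the target's share when the target proposes and y be the acquirer's share when the acquirer proposes.
The acquirer accepts iff offered ≥ 0.7·y, so x = 240 − 0.7y. Symmetrically y = 240 − 0.8x.
Substituting: x = 240 − 0.7(240 − 0.8x), giving x(1 − 0.8·0.7) = 240(1 − 0.7).
So x = 240 × 0.3 / 0.44 ≈ 163.6364, and the acquirer receives 240 − x ≈ 76.3636.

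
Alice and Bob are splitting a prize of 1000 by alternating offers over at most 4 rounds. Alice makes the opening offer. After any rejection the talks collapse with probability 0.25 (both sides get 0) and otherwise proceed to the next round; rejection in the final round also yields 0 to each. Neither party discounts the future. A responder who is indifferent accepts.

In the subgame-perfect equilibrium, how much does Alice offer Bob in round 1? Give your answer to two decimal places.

Round 4 (Bob proposes): rejection yields 0 for Alice; Bob offers 0 and keeps 1000.
Round 3 (Alice proposes): rejecting gives Bob an expected 0.75 × 1000 = 750, so Alice offers 750, keeping 250.
Round 2 (Bob proposes): rejecting gives Alice an expected 0.75 × 250 = 187.5. Bob offers 187.5 and keeps 1000 − 187.5 = 812.5.
Round 1 (Alice proposes): rejecting gives Bob an expected 0.75 × 812.5 = 609.375, so Alice offers 609.375, keeping 390.625.

609.38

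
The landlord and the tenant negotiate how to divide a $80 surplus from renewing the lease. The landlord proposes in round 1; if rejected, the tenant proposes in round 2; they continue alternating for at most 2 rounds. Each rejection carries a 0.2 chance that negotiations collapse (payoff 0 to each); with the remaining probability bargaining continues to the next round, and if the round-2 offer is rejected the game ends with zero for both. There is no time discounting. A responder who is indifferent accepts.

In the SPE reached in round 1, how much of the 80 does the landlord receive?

16

Round 2 (the tenant proposes): the landlord will accept anything ≥ 0, so the tenant offers 0 and keeps 80.
Round 1 (the landlord proposes): rejecting gives the tenant an expected 0.8 × 80 = 64. The landlord offers 64 and keeps 80 − 64 = 16.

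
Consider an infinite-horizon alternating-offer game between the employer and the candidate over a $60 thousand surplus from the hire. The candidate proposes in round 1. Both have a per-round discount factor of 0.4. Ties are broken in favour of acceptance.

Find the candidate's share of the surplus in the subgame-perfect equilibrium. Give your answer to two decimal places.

42.86

In a stationary SPE each proposer offers the other exactly their discounted continuation value.
If the candidate keeps x when proposing and the employer keeps y when proposing, then x = 60 − 0.4y and y = 60 − 0.4x.
Solving: x = 60(1 − 0.4) / (1 − 0.4·0.4) = 36 / 0.84 ≈ 42.8571.
The employer gets 60 − 42.8571 ≈ 17.1429.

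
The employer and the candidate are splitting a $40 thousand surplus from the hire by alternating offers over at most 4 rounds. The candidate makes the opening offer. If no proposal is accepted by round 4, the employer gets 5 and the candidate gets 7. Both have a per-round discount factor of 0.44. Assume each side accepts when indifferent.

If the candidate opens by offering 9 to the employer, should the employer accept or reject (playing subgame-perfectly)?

Reject

Round 4 (the employer proposes): the candidate gets 7 if talks fail, so the employer offers 7 and keeps 33.
Round 3 (the candidate proposes): the employer can get 33 next round, worth 0.44 × 33 = 14.52 now; the candidate offers that and keeps 25.48.
Round 2 (the employer proposes): the candidate can get 25.48 next round, worth 0.44 × 25.48 = 11.2112 now; the employer offers that and keeps 28.7888.
So by rejecting in round 1, the employer gets 28.7888 next round, worth 0.44 × 28.7888 = 12.667072 now.
Offer 9 < 12.667072, so the employer rejects.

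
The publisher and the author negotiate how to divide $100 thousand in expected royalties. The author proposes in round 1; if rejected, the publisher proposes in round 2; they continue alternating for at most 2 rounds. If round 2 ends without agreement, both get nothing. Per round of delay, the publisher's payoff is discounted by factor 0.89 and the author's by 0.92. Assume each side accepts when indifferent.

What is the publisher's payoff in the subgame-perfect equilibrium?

89

Round 2 (the publisher proposes): rejection yields 0 for the author; the publisher offers 0 and keeps 100.
Round 1 (the author proposes): the publisher can get 100 next round, worth 0.89 × 100 = 89 now. The author offers 89 and keeps 100 − 89 = 11.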